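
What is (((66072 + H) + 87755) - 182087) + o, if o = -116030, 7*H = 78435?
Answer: -133085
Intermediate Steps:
H = 11205 (H = (⅐)*78435 = 11205)
(((66072 + H) + 87755) - 182087) + o = (((66072 + 11205) + 87755) - 182087) - 116030 = ((77277 + 87755) - 182087) - 116030 = (165032 - 182087) - 116030 = -17055 - 116030 = -133085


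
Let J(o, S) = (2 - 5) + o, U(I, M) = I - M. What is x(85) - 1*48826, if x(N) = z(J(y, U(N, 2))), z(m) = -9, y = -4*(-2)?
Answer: -48835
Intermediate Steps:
y = 8
J(o, S) = -3 + o
x(N) = -9
x(85) - 1*48826 = -9 - 1*48826 = -9 - 48826 = -48835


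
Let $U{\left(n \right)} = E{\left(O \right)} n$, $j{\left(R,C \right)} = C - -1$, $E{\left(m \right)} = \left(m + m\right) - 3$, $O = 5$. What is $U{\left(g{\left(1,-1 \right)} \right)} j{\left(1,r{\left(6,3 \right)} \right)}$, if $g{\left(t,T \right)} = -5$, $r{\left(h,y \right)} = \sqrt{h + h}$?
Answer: $-35 - 70 \sqrt{3} \approx -156.24$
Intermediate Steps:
$r{\left(h,y \right)} = \sqrt{2} \sqrt{h}$ ($r{\left(h,y \right)} = \sqrt{2 h} = \sqrt{2} \sqrt{h}$)
$E{\left(m \right)} = -3 + 2 m$ ($E{\left(m \right)} = 2 m - 3 = -3 + 2 m$)
$j{\left(R,C \right)} = 1 + C$ ($j{\left(R,C \right)} = C + 1 = 1 + C$)
$U{\left(n \right)} = 7 n$ ($U{\left(n \right)} = \left(-3 + 2 \cdot 5\right) n = \left(-3 + 10\right) n = 7 n$)
$U{\left(g{\left(1,-1 \right)} \right)} j{\left(1,r{\left(6,3 \right)} \right)} = 7 \left(-5\right) \left(1 + \sqrt{2} \sqrt{6}\right) = - 35 \left(1 + 2 \sqrt{3}\right) = -35 - 70 \sqrt{3}$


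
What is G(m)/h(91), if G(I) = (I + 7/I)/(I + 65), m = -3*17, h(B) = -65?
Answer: 1304/23205 ≈ 0.056195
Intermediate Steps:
m = -51
G(I) = (I + 7/I)/(65 + I)
G(m)/h(91) = ((7 + (-51)²)/((-51)*(65 - 51)))/(-65) = -1/51*(7 + 2601)/14*(-1/65) = -1/51*1/14*2608*(-1/65) = -1304/357*(-1/65) = 1304/23205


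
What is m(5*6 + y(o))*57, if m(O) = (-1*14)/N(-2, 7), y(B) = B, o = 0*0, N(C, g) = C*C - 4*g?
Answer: 133/4 ≈ 33.250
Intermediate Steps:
N(C, g) = C² - 4*g
o = 0
m(O) = 7/12 (m(O) = (-1*14)/((-2)² - 4*7) = -14/(4 - 28) = -14/(-24) = -14*(-1/24) = 7/12)
m(5*6 + y(o))*57 = (7/12)*57 = 133/4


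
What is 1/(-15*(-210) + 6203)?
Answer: 1/9353 ≈ 0.00010692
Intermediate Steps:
1/(-15*(-210) + 6203) = 1/(3150 + 6203) = 1/9353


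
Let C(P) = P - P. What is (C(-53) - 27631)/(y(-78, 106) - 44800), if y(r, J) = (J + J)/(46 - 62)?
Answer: 110524/179253 ≈ 0.61658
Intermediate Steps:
y(r, J) = -J/8 (y(r, J) = (2*J)/(-16) = (2*J)*(-1/16) = -J/8)
C(P) = 0
(C(-53) - 27631)/(y(-78, 106) - 44800) = (0 - 27631)/(-⅛*106 - 44800) = -27631/(-53/4 - 44800) = -27631/(-179253/4) = -27631*(-4/179253) = 110524/179253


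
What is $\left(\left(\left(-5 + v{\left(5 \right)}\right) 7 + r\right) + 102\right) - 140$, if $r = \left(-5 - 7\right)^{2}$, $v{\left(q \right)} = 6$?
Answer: $113$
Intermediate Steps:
$r = 144$ ($r = \left(-5 - 7\right)^{2} = \left(-12\right)^{2} = 144$)
$\left(\left(\left(-5 + v{\left(5 \right)}\right) 7 + r\right) + 102\right) - 140 = \left(\left(\left(-5 + 6\right) 7 + 144\right) + 102\right) - 140 = \left(\left(1 \cdot 7 + 144\right) + 102\right) - 140 = \left(\left(7 + 144\right) + 102\right) - 140 = \left(151 + 102\right) - 140 = 253 - 140 = 113$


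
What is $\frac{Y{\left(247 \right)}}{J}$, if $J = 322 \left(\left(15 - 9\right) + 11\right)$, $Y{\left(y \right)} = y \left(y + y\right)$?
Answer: $\frac{61009}{2737} \approx 22.29$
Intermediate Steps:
$Y{\left(y \right)} = 2 y^{2}$ ($Y{\left(y \right)} = y 2 y = 2 y^{2}$)
$J = 5474$ ($J = 322 \left(6 + 11\right) = 322 \cdot 17 = 5474$)
$\frac{Y{\left(247 \right)}}{J} = \frac{2 \cdot 247^{2}}{5474} = 2 \cdot 61009 \cdot \frac{1}{5474} = 122018 \cdot \frac{1}{5474} = \frac{61009}{2737}$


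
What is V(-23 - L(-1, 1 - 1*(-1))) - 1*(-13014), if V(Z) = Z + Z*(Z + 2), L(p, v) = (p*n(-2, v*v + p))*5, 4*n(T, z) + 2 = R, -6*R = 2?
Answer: 1959541/144 ≈ 13608.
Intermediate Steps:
R = -⅓ (R = -⅙*2 = -⅓ ≈ -0.33333)
n(T, z) = -7/12 (n(T, z) = -½ + (¼)*(-⅓) = -½ - 1/12 = -7/12)
L(p, v) = -35*p/12 (L(p, v) = (p*(-7/12))*5 = -7*p/12*5 = -35*p/12)
V(Z) = Z + Z*(2 + Z)
V(-23 - L(-1, 1 - 1*(-1))) - 1*(-13014) = (-23 - (-35)*(-1)/12)*(3 + (-23 - (-35)*(-1)/12)) - 1*(-13014) = (-23 - 1*35/12)*(3 + (-23 - 1*35/12)) + 13014 = (-23 - 35/12)*(3 + (-23 - 35/12)) + 13014 = -311*(3 - 311/12)/12 + 13014 = -311/12*(-275/12) + 13014 = 85525/144 + 13014 = 1959541/144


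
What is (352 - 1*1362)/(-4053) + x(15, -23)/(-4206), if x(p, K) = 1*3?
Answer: 1411967/5682306 ≈ 0.24848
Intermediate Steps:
x(p, K) = 3
(352 - 1*1362)/(-4053) + x(15, -23)/(-4206) = (352 - 1*1362)/(-4053) + 3/(-4206) = (352 - 1362)*(-1/4053) + 3*(-1/4206) = -1010*(-1/4053) - 1/1402 = 1010/4053 - 1/1402 = 1411967/5682306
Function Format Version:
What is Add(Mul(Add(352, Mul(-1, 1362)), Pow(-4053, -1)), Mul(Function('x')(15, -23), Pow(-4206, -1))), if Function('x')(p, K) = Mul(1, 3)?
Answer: Rational(1411967, 5682306) ≈ 0.24848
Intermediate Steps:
Function('x')(p, K) = 3
Add(Mul(Add(352, Mul(-1, 1362)), Pow(-4053, -1)), Mul(Function('x')(15, -23), Pow(-4206, -1))) = Add(Mul(Add(352, Mul(-1, 1362)), Pow(-4053, -1)), Mul(3, Pow(-4206, -1))) = Add(Mul(Add(352, -1362), Rational(-1, 4053)), Mul(3, Rational(-1, 4206))) = Add(Mul(-1010, Rational(-1, 4053)), Rational(-1, 1402)) = Add(Rational(1010, 4053), Rational(-1, 1402)) = Rational(1411967, 5682306)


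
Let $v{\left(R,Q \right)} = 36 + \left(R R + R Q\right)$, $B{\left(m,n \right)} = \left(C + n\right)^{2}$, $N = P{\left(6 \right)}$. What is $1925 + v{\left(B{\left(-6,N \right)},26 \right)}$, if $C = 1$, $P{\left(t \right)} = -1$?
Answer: $1961$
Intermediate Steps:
$N = -1$
$B{\left(m,n \right)} = \left(1 + n\right)^{2}$
$v{\left(R,Q \right)} = 36 + R^{2} + Q R$ ($v{\left(R,Q \right)} = 36 + \left(R^{2} + Q R\right) = 36 + R^{2} + Q R$)
$1925 + v{\left(B{\left(-6,N \right)},26 \right)} = 1925 + \left(36 + \left(\left(1 - 1\right)^{2}\right)^{2} + 26 \left(1 - 1\right)^{2}\right) = 1925 + \left(36 + \left(0^{2}\right)^{2} + 26 \cdot 0^{2}\right) = 1925 + \left(36 + 0^{2} + 26 \cdot 0\right) = 1925 + \left(36 + 0 + 0\right) = 1925 + 36 = 1961$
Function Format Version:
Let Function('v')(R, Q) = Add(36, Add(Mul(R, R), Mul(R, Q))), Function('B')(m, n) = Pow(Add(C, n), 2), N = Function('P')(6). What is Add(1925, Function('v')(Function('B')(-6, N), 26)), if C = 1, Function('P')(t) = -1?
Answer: 1961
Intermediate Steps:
N = -1
Function('B')(m, n) = Pow(Add(1, n), 2)
Function('v')(R, Q) = Add(36, Pow(R, 2), Mul(Q, R)) (Function('v')(R, Q) = Add(36, Add(Pow(R, 2), Mul(Q, R))) = Add(36, Pow(R, 2), Mul(Q, R)))
Add(1925, Function('v')(Function('B')(-6, N), 26)) = Add(1925, Add(36, Pow(Pow(Add(1, -1), 2), 2), Mul(26, Pow(Add(1, -1), 2)))) = Add(1925, Add(36, Pow(Pow(0, 2), 2), Mul(26, Pow(0, 2)))) = Add(1925, Add(36, Pow(0, 2), Mul(26, 0))) = Add(1925, Add(36, 0, 0)) = Add(1925, 36) = 1961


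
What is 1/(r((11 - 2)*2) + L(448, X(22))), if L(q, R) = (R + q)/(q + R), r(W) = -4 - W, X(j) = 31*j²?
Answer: -1/21 ≈ -0.047619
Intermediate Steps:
L(q, R) = 1 (L(q, R) = (R + q)/(R + q) = 1)
1/(r((11 - 2)*2) + L(448, X(22))) = 1/((-4 - (11 - 2)*2) + 1) = 1/((-4 - 9*2) + 1) = 1/((-4 - 1*18) + 1) = 1/((-4 - 18) + 1) = 1/(-22 + 1) = 1/(-21) = -1/21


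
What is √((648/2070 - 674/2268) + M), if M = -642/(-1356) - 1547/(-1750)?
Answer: √92045881242490/8186850 ≈ 1.1719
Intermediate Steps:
M = 19174/14125 (M = -642*(-1/1356) - 1547*(-1/1750) = 107/226 + 221/250 = 19174/14125 ≈ 1.3575)
√((648/2070 - 674/2268) + M) = √((648/2070 - 674/2268) + 19174/14125) = √((648*(1/2070) - 674*1/2268) + 19174/14125) = √((36/115 - 337/1134) + 19174/14125) = √(2069/130410 + 19174/14125) = √(505941193/368408250) = √92045881242490/8186850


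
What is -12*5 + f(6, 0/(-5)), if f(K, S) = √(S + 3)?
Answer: -60 + √3 ≈ -58.268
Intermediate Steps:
f(K, S) = √(3 + S)
-12*5 + f(6, 0/(-5)) = -12*5 + √(3 + 0/(-5)) = -60 + √(3 + 0*(-⅕)) = -60 + √(3 + 0) = -60 + √3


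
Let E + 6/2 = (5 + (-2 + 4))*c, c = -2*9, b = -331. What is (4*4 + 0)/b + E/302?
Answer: -47531/99962 ≈ -0.47549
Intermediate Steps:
c = -18
E = -129 (E = -3 + (5 + (-2 + 4))*(-18) = -3 + (5 + 2)*(-18) = -3 + 7*(-18) = -3 - 126 = -129)
(4*4 + 0)/b + E/302 = (4*4 + 0)/(-331) - 129/302 = (16 + 0)*(-1/331) - 129*1/302 = 16*(-1/331) - 129/302 = -16/331 - 129/302 = -47531/99962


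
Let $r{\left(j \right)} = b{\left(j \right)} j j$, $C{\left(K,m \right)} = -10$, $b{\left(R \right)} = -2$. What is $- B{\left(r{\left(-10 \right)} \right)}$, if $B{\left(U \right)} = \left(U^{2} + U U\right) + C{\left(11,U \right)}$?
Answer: $-79990$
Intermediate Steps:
$r{\left(j \right)} = - 2 j^{2}$ ($r{\left(j \right)} = - 2 j j = - 2 j^{2}$)
$B{\left(U \right)} = -10 + 2 U^{2}$ ($B{\left(U \right)} = \left(U^{2} + U U\right) - 10 = \left(U^{2} + U^{2}\right) - 10 = 2 U^{2} - 10 = -10 + 2 U^{2}$)
$- B{\left(r{\left(-10 \right)} \right)} = - (-10 + 2 \left(- 2 \left(-10\right)^{2}\right)^{2}) = - (-10 + 2 \left(\left(-2\right) 100\right)^{2}) = - (-10 + 2 \left(-200\right)^{2}) = - (-10 + 2 \cdot 40000) = - (-10 + 80000) = \left(-1\right) 79990 = -79990$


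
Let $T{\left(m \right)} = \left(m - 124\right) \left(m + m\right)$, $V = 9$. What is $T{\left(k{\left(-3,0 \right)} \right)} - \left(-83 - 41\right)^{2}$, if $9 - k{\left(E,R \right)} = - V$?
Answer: $-19192$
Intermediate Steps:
$k{\left(E,R \right)} = 18$ ($k{\left(E,R \right)} = 9 - \left(-1\right) 9 = 9 - -9 = 9 + 9 = 18$)
$T{\left(m \right)} = 2 m \left(-124 + m\right)$ ($T{\left(m \right)} = \left(-124 + m\right) 2 m = 2 m \left(-124 + m\right)$)
$T{\left(k{\left(-3,0 \right)} \right)} - \left(-83 - 41\right)^{2} = 2 \cdot 18 \left(-124 + 18\right) - \left(-83 - 41\right)^{2} = 2 \cdot 18 \left(-106\right) - \left(-124\right)^{2} = -3816 - 15376 = -19192$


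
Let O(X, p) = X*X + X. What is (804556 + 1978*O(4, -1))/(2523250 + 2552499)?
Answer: 120588/725107 ≈ 0.16630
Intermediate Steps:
O(X, p) = X + X² (O(X, p) = X² + X = X + X²)
(804556 + 1978*O(4, -1))/(2523250 + 2552499) = (804556 + 1978*(4*(1 + 4)))/(2523250 + 2552499) = (804556 + 1978*(4*5))/5075749 = (804556 + 1978*20)*(1/5075749) = (804556 + 39560)*(1/5075749) = 844116*(1/5075749) = 120588/725107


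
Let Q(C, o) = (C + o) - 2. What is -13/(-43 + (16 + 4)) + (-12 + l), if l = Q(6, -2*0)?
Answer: -171/23 ≈ -7.4348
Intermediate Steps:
Q(C, o) = -2 + C + o
l = 4 (l = -2 + 6 - 2*0 = -2 + 6 + 0 = 4)
-13/(-43 + (16 + 4)) + (-12 + l) = -13/(-43 + (16 + 4)) + (-12 + 4) = -13/(-43 + 20) - 8 = -13/(-23) - 8 = -13*(-1/23) - 8 = 13/23 - 8 = -171/23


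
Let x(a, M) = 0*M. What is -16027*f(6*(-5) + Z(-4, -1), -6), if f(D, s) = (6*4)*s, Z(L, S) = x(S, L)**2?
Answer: 2307888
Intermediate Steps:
x(a, M) = 0
Z(L, S) = 0 (Z(L, S) = 0**2 = 0)
f(D, s) = 24*s
-16027*f(6*(-5) + Z(-4, -1), -6) = -384648*(-6) = -16027*(-144) = 2307888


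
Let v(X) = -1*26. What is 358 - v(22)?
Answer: 384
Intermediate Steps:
v(X) = -26
358 - v(22) = 358 - 1*(-26) = 358 + 26 = 384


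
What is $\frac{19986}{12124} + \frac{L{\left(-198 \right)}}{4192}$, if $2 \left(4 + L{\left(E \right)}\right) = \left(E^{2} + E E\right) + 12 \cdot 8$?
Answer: $\frac{4372063}{397061} \approx 11.011$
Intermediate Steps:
$L{\left(E \right)} = 44 + E^{2}$ ($L{\left(E \right)} = -4 + \frac{\left(E^{2} + E E\right) + 12 \cdot 8}{2} = -4 + \frac{\left(E^{2} + E^{2}\right) + 96}{2} = -4 + \frac{2 E^{2} + 96}{2} = -4 + \frac{96 + 2 E^{2}}{2} = -4 + \left(48 + E^{2}\right) = 44 + E^{2}$)
$\frac{19986}{12124} + \frac{L{\left(-198 \right)}}{4192} = \frac{19986}{12124} + \frac{44 + \left(-198\right)^{2}}{4192} = 19986 \cdot \frac{1}{12124} + \left(44 + 39204\right) \frac{1}{4192} = \frac{9993}{6062} + 39248 \cdot \frac{1}{4192} = \frac{9993}{6062} + \frac{2453}{262} = \frac{4372063}{397061}$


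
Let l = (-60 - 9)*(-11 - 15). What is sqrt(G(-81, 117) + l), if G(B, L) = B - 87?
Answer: sqrt(1626) ≈ 40.324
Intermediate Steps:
G(B, L) = -87 + B
l = 1794 (l = -69*(-26) = 1794)
sqrt(G(-81, 117) + l) = sqrt((-87 - 81) + 1794) = sqrt(-168 + 1794) = sqrt(1626)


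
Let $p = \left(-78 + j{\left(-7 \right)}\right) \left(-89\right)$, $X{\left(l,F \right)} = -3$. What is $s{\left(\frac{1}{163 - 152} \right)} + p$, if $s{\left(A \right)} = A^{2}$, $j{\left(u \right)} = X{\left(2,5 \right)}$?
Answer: $\frac{872290}{121} \approx 7209.0$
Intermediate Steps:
$j{\left(u \right)} = -3$
$p = 7209$ ($p = \left(-78 - 3\right) \left(-89\right) = \left(-81\right) \left(-89\right) = 7209$)
$s{\left(\frac{1}{163 - 152} \right)} + p = \left(\frac{1}{163 - 152}\right)^{2} + 7209 = \left(\frac{1}{11}\right)^{2} + 7209 = \frac{1}{121} + 7209 = \frac{872290}{121}$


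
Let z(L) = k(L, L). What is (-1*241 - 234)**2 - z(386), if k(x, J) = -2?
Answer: 225627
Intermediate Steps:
z(L) = -2
(-1*241 - 234)**2 - z(386) = (-1*241 - 234)**2 - 1*(-2) = (-241 - 234)**2 + 2 = (-475)**2 + 2 = 225625 + 2 = 225627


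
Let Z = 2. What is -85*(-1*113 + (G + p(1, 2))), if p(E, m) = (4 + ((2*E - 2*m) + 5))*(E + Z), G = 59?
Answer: 2805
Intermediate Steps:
p(E, m) = (2 + E)*(9 - 2*m + 2*E) (p(E, m) = (4 + ((2*E - 2*m) + 5))*(E + 2) = (4 + ((-2*m + 2*E) + 5))*(2 + E) = (4 + (5 - 2*m + 2*E))*(2 + E) = (9 - 2*m + 2*E)*(2 + E) = (2 + E)*(9 - 2*m + 2*E))
-85*(-1*113 + (G + p(1, 2))) = -85*(-1*113 + (59 + (18 - 4*2 + 2*1² + 13*1 - 2*1*2))) = -85*(-113 + (59 + (18 - 8 + 2*1 + 13 - 4))) = -85*(-113 + (59 + (18 - 8 + 2 + 13 - 4))) = -85*(-113 + (59 + 21)) = -85*(-113 + 80) = -85*(-33) = 2805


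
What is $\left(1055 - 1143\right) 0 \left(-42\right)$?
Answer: $0$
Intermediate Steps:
$\left(1055 - 1143\right) 0 \left(-42\right) = \left(-88\right) 0 = 0$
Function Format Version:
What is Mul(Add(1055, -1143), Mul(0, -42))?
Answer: 0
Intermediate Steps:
Mul(Add(1055, -1143), Mul(0, -42)) = Mul(-88, 0) = 0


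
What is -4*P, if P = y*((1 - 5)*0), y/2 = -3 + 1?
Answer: 0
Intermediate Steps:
y = -4 (y = 2*(-3 + 1) = 2*(-2) = -4)
P = 0 (P = -4*(1 - 5)*0 = -(-16)*0 = -4*0 = 0)
-4*P = -4*0 = 0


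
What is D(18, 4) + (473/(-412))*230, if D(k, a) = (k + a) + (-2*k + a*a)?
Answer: -53983/206 ≈ -262.05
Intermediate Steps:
D(k, a) = a + a² - k (D(k, a) = (a + k) + (-2*k + a²) = (a + k) + (a² - 2*k) = a + a² - k)
D(18, 4) + (473/(-412))*230 = (4 + 4² - 1*18) + (473/(-412))*230 = (4 + 16 - 18) + (473*(-1/412))*230 = 2 - 473/412*230 = 2 - 54395/206 = -53983/206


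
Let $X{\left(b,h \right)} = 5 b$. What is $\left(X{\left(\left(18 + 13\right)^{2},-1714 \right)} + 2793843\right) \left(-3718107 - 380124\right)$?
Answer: $-11469505991688$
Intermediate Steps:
$\left(X{\left(\left(18 + 13\right)^{2},-1714 \right)} + 2793843\right) \left(-3718107 - 380124\right) = \left(5 \left(18 + 13\right)^{2} + 2793843\right) \left(-3718107 - 380124\right) = \left(5 \cdot 31^{2} + 2793843\right) \left(-4098231\right) = \left(5 \cdot 961 + 2793843\right) \left(-4098231\right) = \left(4805 + 2793843\right) \left(-4098231\right) = 2798648 \left(-4098231\right) = -11469505991688$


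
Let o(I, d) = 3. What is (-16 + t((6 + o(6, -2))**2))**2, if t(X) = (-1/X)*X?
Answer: 289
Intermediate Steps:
t(X) = -1
(-16 + t((6 + o(6, -2))**2))**2 = (-16 - 1)**2 = (-17)**2 = 289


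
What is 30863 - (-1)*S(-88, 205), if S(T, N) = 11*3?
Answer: 30896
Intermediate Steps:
S(T, N) = 33
30863 - (-1)*S(-88, 205) = 30863 - (-1)*33 = 30863 - 1*(-33) = 30863 + 33 = 30896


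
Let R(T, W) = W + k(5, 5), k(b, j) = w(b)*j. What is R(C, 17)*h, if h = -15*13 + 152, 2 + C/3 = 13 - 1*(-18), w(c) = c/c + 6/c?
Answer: -1204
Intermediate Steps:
w(c) = 1 + 6/c
C = 87 (C = -6 + 3*(13 - 1*(-18)) = -6 + 3*(13 + 18) = -6 + 3*31 = -6 + 93 = 87)
h = -43 (h = -195 + 152 = -43)
k(b, j) = j*(6 + b)/b (k(b, j) = ((6 + b)/b)*j = j*(6 + b)/b)
R(T, W) = 11 + W (R(T, W) = W + 5*(6 + 5)/5 = W + 5*(⅕)*11 = W + 11 = 11 + W)
R(C, 17)*h = (11 + 17)*(-43) = 28*(-43) = -1204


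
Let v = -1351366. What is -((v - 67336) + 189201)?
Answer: 1229501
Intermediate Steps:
-((v - 67336) + 189201) = -((-1351366 - 67336) + 189201) = -(-1418702 + 189201) = -1*(-1229501) = 1229501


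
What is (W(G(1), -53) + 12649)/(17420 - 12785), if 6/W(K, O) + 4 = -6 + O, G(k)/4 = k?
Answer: 265627/97335 ≈ 2.7290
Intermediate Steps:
G(k) = 4*k
W(K, O) = 6/(-10 + O) (W(K, O) = 6/(-4 + (-6 + O)) = 6/(-10 + O))
(W(G(1), -53) + 12649)/(17420 - 12785) = (6/(-10 - 53) + 12649)/(17420 - 12785) = (6/(-63) + 12649)/4635 = (6*(-1/63) + 12649)*(1/4635) = (-2/21 + 12649)*(1/4635) = (265627/21)*(1/4635) = 265627/97335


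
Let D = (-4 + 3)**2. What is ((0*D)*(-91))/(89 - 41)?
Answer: 0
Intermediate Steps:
D = 1 (D = (-1)**2 = 1)
((0*D)*(-91))/(89 - 41) = ((0*1)*(-91))/(89 - 41) = (0*(-91))/48 = 0*(1/48) = 0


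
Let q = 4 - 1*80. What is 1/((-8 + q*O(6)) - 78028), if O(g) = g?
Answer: -1/78492 ≈ -1.2740e-5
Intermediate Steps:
q = -76 (q = 4 - 80 = -76)
1/((-8 + q*O(6)) - 78028) = 1/((-8 - 76*6) - 78028) = 1/((-8 - 456) - 78028) = 1/(-464 - 78028) = 1/(-78492) = -1/78492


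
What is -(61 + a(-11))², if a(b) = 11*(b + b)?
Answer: -32761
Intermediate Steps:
a(b) = 22*b (a(b) = 11*(2*b) = 22*b)
-(61 + a(-11))² = -(61 + 22*(-11))² = -(61 - 242)² = -1*(-181)² = -1*32761 = -32761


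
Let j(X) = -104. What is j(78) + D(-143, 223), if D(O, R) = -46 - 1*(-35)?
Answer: -115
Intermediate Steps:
D(O, R) = -11 (D(O, R) = -46 + 35 = -11)
j(78) + D(-143, 223) = -104 - 11 = -115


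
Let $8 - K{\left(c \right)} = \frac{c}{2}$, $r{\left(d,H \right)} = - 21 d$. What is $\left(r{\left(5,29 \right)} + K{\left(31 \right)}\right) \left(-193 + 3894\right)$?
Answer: $- \frac{832725}{2} \approx -4.1636 \cdot 10^{5}$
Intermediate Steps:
$K{\left(c \right)} = 8 - \frac{c}{2}$
$\left(r{\left(5,29 \right)} + K{\left(31 \right)}\right) \left(-193 + 3894\right) = \left(\left(-21\right) 5 + \left(8 - \frac{31}{2}\right)\right) \left(-193 + 3894\right) = \left(-105 + \left(8 - \frac{31}{2}\right)\right) 3701 = \left(-105 - \frac{15}{2}\right) 3701 = \left(- \frac{225}{2}\right) 3701 = - \frac{832725}{2}$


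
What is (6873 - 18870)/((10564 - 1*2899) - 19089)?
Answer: 3999/3808 ≈ 1.0502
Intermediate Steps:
(6873 - 18870)/((10564 - 1*2899) - 19089) = -11997/((10564 - 2899) - 19089) = -11997/(7665 - 19089) = -11997/(-11424) = -11997*(-1/11424) = 3999/3808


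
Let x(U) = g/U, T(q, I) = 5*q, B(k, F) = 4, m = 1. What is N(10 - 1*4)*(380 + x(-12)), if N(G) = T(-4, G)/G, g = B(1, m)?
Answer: -11390/9 ≈ -1265.6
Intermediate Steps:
g = 4
x(U) = 4/U
N(G) = -20/G (N(G) = (5*(-4))/G = -20/G)
N(10 - 1*4)*(380 + x(-12)) = (-20/(10 - 1*4))*(380 + 4/(-12)) = (-20/(10 - 4))*(380 + 4*(-1/12)) = (-20/6)*(380 - ⅓) = -20*⅙*(1139/3) = -10/3*1139/3 = -11390/9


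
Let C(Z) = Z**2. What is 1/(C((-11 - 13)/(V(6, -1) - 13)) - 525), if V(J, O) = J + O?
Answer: -1/516 ≈ -0.0019380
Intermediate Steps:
1/(C((-11 - 13)/(V(6, -1) - 13)) - 525) = 1/(((-11 - 13)/((6 - 1) - 13))**2 - 525) = 1/((-24/(5 - 13))**2 - 525) = 1/((-24/(-8))**2 - 525) = 1/((-24*(-1/8))**2 - 525) = 1/(3**2 - 525) = 1/(9 - 525) = 1/(-516) = -1/516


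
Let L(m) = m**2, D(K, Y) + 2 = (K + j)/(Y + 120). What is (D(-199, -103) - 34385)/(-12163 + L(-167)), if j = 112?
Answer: -292333/133671 ≈ -2.1870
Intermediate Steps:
D(K, Y) = -2 + (112 + K)/(120 + Y) (D(K, Y) = -2 + (K + 112)/(Y + 120) = -2 + (112 + K)/(120 + Y))
(D(-199, -103) - 34385)/(-12163 + L(-167)) = ((-128 - 199 - 2*(-103))/(120 - 103) - 34385)/(-12163 + (-167)**2) = ((-128 - 199 + 206)/17 - 34385)/(-12163 + 27889) = ((1/17)*(-121) - 34385)/15726 = (-121/17 - 34385)*(1/15726) = -584666/17*1/15726 = -292333/133671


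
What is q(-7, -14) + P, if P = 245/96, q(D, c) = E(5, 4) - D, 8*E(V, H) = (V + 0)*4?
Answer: 1157/96 ≈ 12.052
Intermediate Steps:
E(V, H) = V/2 (E(V, H) = ((V + 0)*4)/8 = (V*4)/8 = (4*V)/8 = V/2)
q(D, c) = 5/2 - D (q(D, c) = (1/2)*5 - D = 5/2 - D)
P = 245/96 (P = 245*(1/96) = 245/96 ≈ 2.5521)
q(-7, -14) + P = (5/2 - 1*(-7)) + 245/96 = (5/2 + 7) + 245/96 = 19/2 + 245/96 = 1157/96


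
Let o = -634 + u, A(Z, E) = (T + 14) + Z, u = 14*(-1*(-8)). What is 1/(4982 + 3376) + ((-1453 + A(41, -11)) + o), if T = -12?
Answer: -16147655/8358 ≈ -1932.0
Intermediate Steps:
u = 112 (u = 14*8 = 112)
A(Z, E) = 2 + Z (A(Z, E) = (-12 + 14) + Z = 2 + Z)
o = -522 (o = -634 + 112 = -522)
1/(4982 + 3376) + ((-1453 + A(41, -11)) + o) = 1/(4982 + 3376) + ((-1453 + (2 + 41)) - 522) = 1/8358 + ((-1453 + 43) - 522) = 1/8358 + (-1410 - 522) = 1/8358 - 1932 = -16147655/8358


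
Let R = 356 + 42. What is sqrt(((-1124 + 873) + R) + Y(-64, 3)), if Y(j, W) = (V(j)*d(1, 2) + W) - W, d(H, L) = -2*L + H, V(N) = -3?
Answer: 2*sqrt(39) ≈ 12.490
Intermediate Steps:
R = 398
d(H, L) = H - 2*L
Y(j, W) = 9 (Y(j, W) = (-3*(1 - 2*2) + W) - W = (-3*(1 - 4) + W) - W = (-3*(-3) + W) - W = (9 + W) - W = 9)
sqrt(((-1124 + 873) + R) + Y(-64, 3)) = sqrt(((-1124 + 873) + 398) + 9) = sqrt((-251 + 398) + 9) = sqrt(147 + 9) = sqrt(156) = 2*sqrt(39)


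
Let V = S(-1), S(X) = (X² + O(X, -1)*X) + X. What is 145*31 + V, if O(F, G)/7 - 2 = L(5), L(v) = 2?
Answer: 4467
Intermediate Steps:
O(F, G) = 28 (O(F, G) = 14 + 7*2 = 14 + 14 = 28)
S(X) = X² + 29*X (S(X) = (X² + 28*X) + X = X² + 29*X)
V = -28 (V = -(29 - 1) = -1*28 = -28)
145*31 + V = 145*31 - 28 = 4495 - 28 = 4467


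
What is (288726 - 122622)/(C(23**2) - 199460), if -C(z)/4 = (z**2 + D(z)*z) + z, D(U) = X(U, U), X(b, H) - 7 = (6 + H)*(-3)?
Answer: 41526/515107 ≈ 0.080616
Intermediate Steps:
X(b, H) = -11 - 3*H (X(b, H) = 7 + (6 + H)*(-3) = 7 + (-18 - 3*H) = -11 - 3*H)
D(U) = -11 - 3*U
C(z) = -4*z - 4*z**2 - 4*z*(-11 - 3*z) (C(z) = -4*((z**2 + (-11 - 3*z)*z) + z) = -4*((z**2 + z*(-11 - 3*z)) + z) = -4*(z + z**2 + z*(-11 - 3*z)) = -4*z - 4*z**2 - 4*z*(-11 - 3*z))
(288726 - 122622)/(C(23**2) - 199460) = (288726 - 122622)/(8*23**2*(5 + 23**2) - 199460) = 166104/(8*529*(5 + 529) - 199460) = 166104/(8*529*534 - 199460) = 166104/(2259888 - 199460) = 166104/2060428 = 166104*(1/2060428) = 41526/515107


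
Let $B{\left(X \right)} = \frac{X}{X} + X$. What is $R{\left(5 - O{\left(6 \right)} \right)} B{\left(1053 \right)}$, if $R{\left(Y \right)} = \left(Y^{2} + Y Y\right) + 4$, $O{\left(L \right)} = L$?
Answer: $6324$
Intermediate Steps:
$B{\left(X \right)} = 1 + X$
$R{\left(Y \right)} = 4 + 2 Y^{2}$ ($R{\left(Y \right)} = \left(Y^{2} + Y^{2}\right) + 4 = 2 Y^{2} + 4 = 4 + 2 Y^{2}$)
$R{\left(5 - O{\left(6 \right)} \right)} B{\left(1053 \right)} = \left(4 + 2 \left(5 - 6\right)^{2}\right) \left(1 + 1053\right) = \left(4 + 2 \left(5 - 6\right)^{2}\right) 1054 = \left(4 + 2 \left(-1\right)^{2}\right) 1054 = \left(4 + 2 \cdot 1\right) 1054 = \left(4 + 2\right) 1054 = 6 \cdot 1054 = 6324$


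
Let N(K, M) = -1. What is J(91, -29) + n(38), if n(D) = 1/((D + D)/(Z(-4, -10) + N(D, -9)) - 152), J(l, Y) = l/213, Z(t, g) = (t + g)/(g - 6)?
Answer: 68947/161880 ≈ 0.42591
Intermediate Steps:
Z(t, g) = (g + t)/(-6 + g)
J(l, Y) = l/213 (J(l, Y) = l*(1/213) = l/213)
n(D) = 1/(-152 - 16*D) (n(D) = 1/((D + D)/((-10 - 4)/(-6 - 10) - 1) - 152) = 1/((2*D)/(-14/(-16) - 1) - 152) = 1/((2*D)/(-1/16*(-14) - 1) - 152) = 1/((2*D)/(7/8 - 1) - 152) = 1/((2*D)/(-1/8) - 152) = 1/((2*D)*(-8) - 152) = 1/(-16*D - 152) = 1/(-152 - 16*D))
J(91, -29) + n(38) = (1/213)*91 - 1/(152 + 16*38) = 91/213 - 1/(152 + 608) = 91/213 - 1/760 = 68947/161880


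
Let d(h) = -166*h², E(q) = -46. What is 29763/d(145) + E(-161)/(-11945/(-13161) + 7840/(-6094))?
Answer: 1287546005397477/10606359931150 ≈ 121.39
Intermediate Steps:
29763/d(145) + E(-161)/(-11945/(-13161) + 7840/(-6094)) = 29763/((-166*145²)) - 46/(-11945/(-13161) + 7840/(-6094)) = 29763/((-166*21025)) - 46/(-11945*(-1/13161) + 7840*(-1/6094)) = 29763/(-3490150) - 46/(11945/13161 - 3920/3047) = 29763*(-1/3490150) - 46/(-15194705/40101567) = -29763/3490150 - 46*(-40101567/15194705) = -29763/3490150 + 1844672082/15194705 = 1287546005397477/10606359931150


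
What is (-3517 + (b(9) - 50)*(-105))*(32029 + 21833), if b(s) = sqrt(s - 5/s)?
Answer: 93342846 - 3770340*sqrt(19) ≈ 7.6908e+7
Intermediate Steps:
b(s) = sqrt(s - 5/s)
(-3517 + (b(9) - 50)*(-105))*(32029 + 21833) = (-3517 + (sqrt(9 - 5/9) - 50)*(-105))*(32029 + 21833) = (-3517 + (sqrt(9 - 5*1/9) - 50)*(-105))*53862 = (-3517 + (sqrt(9 - 5/9) - 50)*(-105))*53862 = (-3517 + (sqrt(76/9) - 50)*(-105))*53862 = (-3517 + (2*sqrt(19)/3 - 50)*(-105))*53862 = (-3517 + (-50 + 2*sqrt(19)/3)*(-105))*53862 = (-3517 + (5250 - 70*sqrt(19)))*53862 = (1733 - 70*sqrt(19))*53862 = 93342846 - 3770340*sqrt(19)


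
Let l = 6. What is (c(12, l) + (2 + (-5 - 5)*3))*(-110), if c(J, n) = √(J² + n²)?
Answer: 3080 - 660*√5 ≈ 1604.2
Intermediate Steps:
(c(12, l) + (2 + (-5 - 5)*3))*(-110) = (√(12² + 6²) + (2 + (-5 - 5)*3))*(-110) = (√(144 + 36) + (2 - 10*3))*(-110) = (√180 + (2 - 30))*(-110) = (6*√5 - 28)*(-110) = (-28 + 6*√5)*(-110) = 3080 - 660*√5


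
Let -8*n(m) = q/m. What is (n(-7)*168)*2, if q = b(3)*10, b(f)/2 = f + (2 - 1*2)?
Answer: 360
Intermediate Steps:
b(f) = 2*f (b(f) = 2*(f + (2 - 1*2)) = 2*(f + (2 - 2)) = 2*(f + 0) = 2*f)
q = 60 (q = (2*3)*10 = 6*10 = 60)
n(m) = -15/(2*m)
(n(-7)*168)*2 = (-15/2/(-7)*168)*2 = (-15/2*(-⅐)*168)*2 = ((15/14)*168)*2 = 180*2 = 360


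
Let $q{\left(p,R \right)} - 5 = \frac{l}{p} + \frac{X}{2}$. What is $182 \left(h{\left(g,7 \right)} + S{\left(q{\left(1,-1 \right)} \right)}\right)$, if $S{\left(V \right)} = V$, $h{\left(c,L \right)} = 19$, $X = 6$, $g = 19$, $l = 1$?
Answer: $5096$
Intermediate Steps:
$q{\left(p,R \right)} = 8 + \frac{1}{p}$ ($q{\left(p,R \right)} = 5 + \left(1 \frac{1}{p} + \frac{6}{2}\right) = 5 + \left(\frac{1}{p} + 6 \cdot \frac{1}{2}\right) = 5 + \left(\frac{1}{p} + 3\right) = 5 + \left(3 + \frac{1}{p}\right) = 8 + \frac{1}{p}$)
$182 \left(h{\left(g,7 \right)} + S{\left(q{\left(1,-1 \right)} \right)}\right) = 182 \left(19 + \left(8 + 1^{-1}\right)\right) = 182 \left(19 + \left(8 + 1\right)\right) = 182 \left(19 + 9\right) = 182 \cdot 28 = 5096$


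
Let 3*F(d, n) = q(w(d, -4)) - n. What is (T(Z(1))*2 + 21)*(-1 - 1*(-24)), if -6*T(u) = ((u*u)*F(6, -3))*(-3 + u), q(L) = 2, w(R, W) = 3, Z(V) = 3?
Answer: 483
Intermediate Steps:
F(d, n) = 2/3 - n/3 (F(d, n) = (2 - n)/3 = 2/3 - n/3)
T(u) = -5*u**2*(-3 + u)/18 (T(u) = -(u*u)*(2/3 - 1/3*(-3))*(-3 + u)/6 = -u**2*(2/3 + 1)*(-3 + u)/6 = -u**2*(5/3)*(-3 + u)/6 = -5*u**2/3*(-3 + u)/6 = -5*u**2*(-3 + u)/18)
(T(Z(1))*2 + 21)*(-1 - 1*(-24)) = (((5/18)*3**2*(3 - 1*3))*2 + 21)*(-1 - 1*(-24)) = (((5/18)*9*(3 - 3))*2 + 21)*(-1 + 24) = (((5/18)*9*0)*2 + 21)*23 = (0*2 + 21)*23 = (0 + 21)*23 = 21*23 = 483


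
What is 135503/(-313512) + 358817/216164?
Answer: 20800641203/16942501992 ≈ 1.2277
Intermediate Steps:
135503/(-313512) + 358817/216164 = 135503*(-1/313512) + 358817*(1/216164) = -135503/313512 + 358817/216164 = 20800641203/16942501992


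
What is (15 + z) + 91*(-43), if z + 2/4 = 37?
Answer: -7723/2 ≈ -3861.5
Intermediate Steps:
z = 73/2 (z = -1/2 + 37 = 73/2 ≈ 36.500)
(15 + z) + 91*(-43) = (15 + 73/2) + 91*(-43) = 103/2 - 3913 = -7723/2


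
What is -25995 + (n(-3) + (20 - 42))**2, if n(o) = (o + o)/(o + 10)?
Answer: -1248155/49 ≈ -25473.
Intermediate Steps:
n(o) = 2*o/(10 + o) (n(o) = (2*o)/(10 + o) = 2*o/(10 + o))
-25995 + (n(-3) + (20 - 42))**2 = -25995 + (2*(-3)/(10 - 3) + (20 - 42))**2 = -25995 + (2*(-3)/7 - 22)**2 = -25995 + (2*(-3)*(1/7) - 22)**2 = -25995 + (-6/7 - 22)**2 = -25995 + (-160/7)**2 = -25995 + 25600/49 = -1248155/49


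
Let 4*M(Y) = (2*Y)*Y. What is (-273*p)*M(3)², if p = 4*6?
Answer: -132678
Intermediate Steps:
M(Y) = Y²/2 (M(Y) = ((2*Y)*Y)/4 = (2*Y²)/4 = Y²/2)
p = 24
(-273*p)*M(3)² = (-273*24)*((½)*3²)² = (-39*168)*((½)*9)² = -6552*(9/2)² = -6552*81/4 = -132678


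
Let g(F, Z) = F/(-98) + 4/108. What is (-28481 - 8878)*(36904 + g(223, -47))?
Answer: -57901742173/42 ≈ -1.3786e+9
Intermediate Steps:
g(F, Z) = 1/27 - F/98 (g(F, Z) = F*(-1/98) + 4*(1/108) = -F/98 + 1/27 = 1/27 - F/98)
(-28481 - 8878)*(36904 + g(223, -47)) = (-28481 - 8878)*(36904 + (1/27 - 1/98*223)) = -37359*(36904 + (1/27 - 223/98)) = -37359*(36904 - 5923/2646) = -37359*97642061/2646 = -57901742173/42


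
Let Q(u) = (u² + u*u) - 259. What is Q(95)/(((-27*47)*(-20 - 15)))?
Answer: 17791/44415 ≈ 0.40056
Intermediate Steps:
Q(u) = -259 + 2*u² (Q(u) = (u² + u²) - 259 = 2*u² - 259 = -259 + 2*u²)
Q(95)/(((-27*47)*(-20 - 15))) = (-259 + 2*95²)/(((-27*47)*(-20 - 15))) = (-259 + 2*9025)/((-1269*(-35))) = (-259 + 18050)/44415 = 17791*(1/44415) = 17791/44415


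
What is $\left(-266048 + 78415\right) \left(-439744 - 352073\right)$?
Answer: $148570999161$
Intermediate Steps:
$\left(-266048 + 78415\right) \left(-439744 - 352073\right) = \left(-187633\right) \left(-791817\right) = 148570999161$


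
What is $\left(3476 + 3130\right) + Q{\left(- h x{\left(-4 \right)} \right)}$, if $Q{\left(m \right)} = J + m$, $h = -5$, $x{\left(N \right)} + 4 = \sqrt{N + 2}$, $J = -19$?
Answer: $6567 + 5 i \sqrt{2} \approx 6567.0 + 7.0711 i$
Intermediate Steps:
$x{\left(N \right)} = -4 + \sqrt{2 + N}$ ($x{\left(N \right)} = -4 + \sqrt{N + 2} = -4 + \sqrt{2 + N}$)
$Q{\left(m \right)} = -19 + m$
$\left(3476 + 3130\right) + Q{\left(- h x{\left(-4 \right)} \right)} = \left(3476 + 3130\right) - \left(19 - \left(-1\right) \left(-5\right) \left(-4 + \sqrt{2 - 4}\right)\right) = 6606 - \left(19 - 5 \left(-4 + \sqrt{-2}\right)\right) = 6606 - \left(19 - 5 \left(-4 + i \sqrt{2}\right)\right) = 6606 - \left(39 - 5 i \sqrt{2}\right) = 6567 + 5 i \sqrt{2}$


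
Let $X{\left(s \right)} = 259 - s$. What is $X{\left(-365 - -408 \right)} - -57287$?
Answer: $57503$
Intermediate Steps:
$X{\left(-365 - -408 \right)} - -57287 = \left(259 - \left(-365 - -408\right)\right) - -57287 = \left(259 - \left(-365 + 408\right)\right) + 57287 = \left(259 - 43\right) + 57287 = 216 + 57287 = 57503$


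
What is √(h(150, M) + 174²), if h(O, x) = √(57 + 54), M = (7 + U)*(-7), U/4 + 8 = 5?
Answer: √(30276 + √111) ≈ 174.03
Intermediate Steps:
U = -12 (U = -32 + 4*5 = -32 + 20 = -12)
M = 35 (M = (7 - 12)*(-7) = -5*(-7) = 35)
h(O, x) = √111
√(h(150, M) + 174²) = √(√111 + 174²) = √(√111 + 30276) = √(30276 + √111)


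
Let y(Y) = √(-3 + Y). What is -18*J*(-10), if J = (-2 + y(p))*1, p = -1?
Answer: -360 + 360*I ≈ -360.0 + 360.0*I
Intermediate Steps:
J = -2 + 2*I (J = (-2 + √(-3 - 1))*1 = (-2 + √(-4))*1 = (-2 + 2*I)*1 = -2 + 2*I ≈ -2.0 + 2.0*I)
-18*J*(-10) = -18*(-2 + 2*I)*(-10) = (36 - 36*I)*(-10) = -360 + 360*I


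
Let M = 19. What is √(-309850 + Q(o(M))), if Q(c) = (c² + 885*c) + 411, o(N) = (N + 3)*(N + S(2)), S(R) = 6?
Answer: √479811 ≈ 692.68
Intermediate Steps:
o(N) = (3 + N)*(6 + N) (o(N) = (N + 3)*(N + 6) = (3 + N)*(6 + N))
Q(c) = 411 + c² + 885*c
√(-309850 + Q(o(M))) = √(-309850 + (411 + (18 + 19² + 9*19)² + 885*(18 + 19² + 9*19))) = √(-309850 + (411 + (18 + 361 + 171)² + 885*(18 + 361 + 171))) = √(-309850 + (411 + 550² + 885*550)) = √(-309850 + (411 + 302500 + 486750)) = √(-309850 + 789661) = √479811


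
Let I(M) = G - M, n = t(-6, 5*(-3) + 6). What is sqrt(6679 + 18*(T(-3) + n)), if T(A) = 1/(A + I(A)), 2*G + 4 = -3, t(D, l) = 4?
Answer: sqrt(330547)/7 ≈ 82.133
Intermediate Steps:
G = -7/2 (G = -2 + (1/2)*(-3) = -2 - 3/2 = -7/2 ≈ -3.5000)
n = 4
I(M) = -7/2 - M
T(A) = -2/7 (T(A) = 1/(A + (-7/2 - A)) = 1/(-7/2) = -2/7)
sqrt(6679 + 18*(T(-3) + n)) = sqrt(6679 + 18*(-2/7 + 4)) = sqrt(6679 + 18*(26/7)) = sqrt(6679 + 468/7) = sqrt(47221/7) = sqrt(330547)/7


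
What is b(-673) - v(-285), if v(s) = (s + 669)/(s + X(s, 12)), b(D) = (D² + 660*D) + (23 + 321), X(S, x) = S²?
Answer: 61332253/6745 ≈ 9093.0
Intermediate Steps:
b(D) = 344 + D² + 660*D (b(D) = (D² + 660*D) + 344 = 344 + D² + 660*D)
v(s) = (669 + s)/(s + s²) (v(s) = (s + 669)/(s + s²) = (669 + s)/(s + s²))
b(-673) - v(-285) = (344 + (-673)² + 660*(-673)) - (669 - 285)/((-285)*(1 - 285)) = (344 + 452929 - 444180) - (-1)*384/(285*(-284)) = 9093 - (-1)*(-1)*384/(285*284) = 9093 - 1*32/6745 = 9093 - 32/6745 = 61332253/6745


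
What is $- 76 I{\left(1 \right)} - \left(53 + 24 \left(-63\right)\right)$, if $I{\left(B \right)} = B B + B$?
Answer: $1307$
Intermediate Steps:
$I{\left(B \right)} = B + B^{2}$ ($I{\left(B \right)} = B^{2} + B = B + B^{2}$)
$- 76 I{\left(1 \right)} - \left(53 + 24 \left(-63\right)\right) = - 76 \cdot 1 \left(1 + 1\right) - \left(53 + 24 \left(-63\right)\right) = - 76 \cdot 1 \cdot 2 - \left(53 - 1512\right) = \left(-76\right) 2 - -1459 = -152 + 1459 = 1307$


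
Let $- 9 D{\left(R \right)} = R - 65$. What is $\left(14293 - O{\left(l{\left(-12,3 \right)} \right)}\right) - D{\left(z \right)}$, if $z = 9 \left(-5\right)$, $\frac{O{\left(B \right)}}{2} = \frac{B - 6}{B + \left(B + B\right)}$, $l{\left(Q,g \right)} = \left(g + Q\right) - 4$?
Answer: $\frac{1670737}{117} \approx 14280.0$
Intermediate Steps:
$l{\left(Q,g \right)} = -4 + Q + g$ ($l{\left(Q,g \right)} = \left(Q + g\right) - 4 = -4 + Q + g$)
$O{\left(B \right)} = \frac{2 \left(-6 + B\right)}{3 B}$ ($O{\left(B \right)} = 2 \frac{B - 6}{B + \left(B + B\right)} = 2 \frac{-6 + B}{B + 2 B} = 2 \frac{-6 + B}{3 B} = \frac{2 \left(-6 + B\right)}{3 B}$)
$z = -45$
$D{\left(R \right)} = \frac{65}{9} - \frac{R}{9}$ ($D{\left(R \right)} = - \frac{R - 65}{9} = - \frac{-65 + R}{9} = \frac{65}{9} - \frac{R}{9}$)
$\left(14293 - O{\left(l{\left(-12,3 \right)} \right)}\right) - D{\left(z \right)} = \left(14293 - \left(\frac{2}{3} - \frac{4}{-4 - 12 + 3}\right)\right) - \left(\frac{65}{9} - -5\right) = \left(14293 - \left(\frac{2}{3} - \frac{4}{-13}\right)\right) - \left(\frac{65}{9} + 5\right) = \left(14293 - \left(\frac{2}{3} - - \frac{4}{13}\right)\right) - \frac{110}{9} = \left(14293 - \left(\frac{2}{3} + \frac{4}{13}\right)\right) - \frac{110}{9} = \left(14293 - \frac{38}{39}\right) - \frac{110}{9} = \frac{557389}{39} - \frac{110}{9} = \frac{1670737}{117}$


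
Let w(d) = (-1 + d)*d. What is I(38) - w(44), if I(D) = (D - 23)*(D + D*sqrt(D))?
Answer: -1322 + 570*sqrt(38) ≈ 2191.7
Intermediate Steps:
w(d) = d*(-1 + d)
I(D) = (-23 + D)*(D + D**(3/2))
I(38) - w(44) = (38**2 + 38**(5/2) - 23*38 - 874*sqrt(38)) - 44*(-1 + 44) = (1444 + 1444*sqrt(38) - 874 - 874*sqrt(38)) - 44*43 = (1444 + 1444*sqrt(38) - 874 - 874*sqrt(38)) - 1*1892 = (570 + 570*sqrt(38)) - 1892 = -1322 + 570*sqrt(38)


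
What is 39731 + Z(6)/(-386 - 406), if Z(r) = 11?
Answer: 2860631/72 ≈ 39731.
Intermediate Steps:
39731 + Z(6)/(-386 - 406) = 39731 + 11/(-386 - 406) = 39731 + 11/(-792) = 39731 - 1/792*11 = 39731 - 1/72 = 2860631/72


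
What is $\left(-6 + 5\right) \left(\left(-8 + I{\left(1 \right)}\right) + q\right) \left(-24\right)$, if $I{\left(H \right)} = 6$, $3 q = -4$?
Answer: $-80$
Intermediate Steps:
$q = - \frac{4}{3}$ ($q = \frac{1}{3} \left(-4\right) = - \frac{4}{3} \approx -1.3333$)
$\left(-6 + 5\right) \left(\left(-8 + I{\left(1 \right)}\right) + q\right) \left(-24\right) = \left(-6 + 5\right) \left(\left(-8 + 6\right) - \frac{4}{3}\right) \left(-24\right) = - (-2 - \frac{4}{3}) \left(-24\right) = \left(-1\right) \left(- \frac{10}{3}\right) \left(-24\right) = \frac{10}{3} \left(-24\right) = -80$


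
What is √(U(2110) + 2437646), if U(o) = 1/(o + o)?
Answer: √10852643757655/2110 ≈ 1561.3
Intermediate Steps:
U(o) = 1/(2*o)
√(U(2110) + 2437646) = √((½)/2110 + 2437646) = √((½)*(1/2110) + 2437646) = √(1/4220 + 2437646) = √(10286866121/4220) = √10852643757655/2110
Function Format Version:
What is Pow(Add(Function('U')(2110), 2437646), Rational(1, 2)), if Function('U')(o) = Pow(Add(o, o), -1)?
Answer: Mul(Rational(1, 2110), Pow(10852643757655, Rational(1, 2))) ≈ 1561.3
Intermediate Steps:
Function('U')(o) = Mul(Rational(1, 2), Pow(o, -1)) (Function('U')(o) = Pow(Mul(2, o), -1) = Mul(Rational(1, 2), Pow(o, -1)))
Pow(Add(Function('U')(2110), 2437646), Rational(1, 2)) = Pow(Add(Mul(Rational(1, 2), Pow(2110, -1)), 2437646), Rational(1, 2)) = Pow(Add(Mul(Rational(1, 2), Rational(1, 2110)), 2437646), Rational(1, 2)) = Pow(Add(Rational(1, 4220), 2437646), Rational(1, 2)) = Pow(Rational(10286866121, 4220), Rational(1, 2)) = Mul(Rational(1, 2110), Pow(10852643757655, Rational(1, 2)))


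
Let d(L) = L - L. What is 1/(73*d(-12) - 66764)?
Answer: -1/66764 ≈ -1.4978e-5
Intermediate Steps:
d(L) = 0
1/(73*d(-12) - 66764) = 1/(73*0 - 66764) = 1/(0 - 66764) = 1/(-66764) = -1/66764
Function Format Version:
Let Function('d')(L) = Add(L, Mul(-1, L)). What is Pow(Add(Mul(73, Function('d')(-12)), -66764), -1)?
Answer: Rational(-1, 66764) ≈ -1.4978e-5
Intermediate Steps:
Function('d')(L) = 0
Pow(Add(Mul(73, Function('d')(-12)), -66764), -1) = Pow(Add(Mul(73, 0), -66764), -1) = Pow(Add(0, -66764), -1) = Pow(-66764, -1) = Rational(-1, 66764)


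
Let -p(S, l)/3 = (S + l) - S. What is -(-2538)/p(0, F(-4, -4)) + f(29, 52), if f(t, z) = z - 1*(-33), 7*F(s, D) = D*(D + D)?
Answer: -1601/16 ≈ -100.06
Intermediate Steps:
F(s, D) = 2*D**2/7 (F(s, D) = (D*(D + D))/7 = (D*(2*D))/7 = (2*D**2)/7 = 2*D**2/7)
f(t, z) = 33 + z (f(t, z) = z + 33 = 33 + z)
p(S, l) = -3*l (p(S, l) = -3*((S + l) - S) = -3*l)
-(-2538)/p(0, F(-4, -4)) + f(29, 52) = -(-2538)/((-6*(-4)**2/7)) + (33 + 52) = -(-2538)/((-6*16/7)) + 85 = -(-2538)/((-3*32/7)) + 85 = -(-2538)/(-96/7) + 85 = -(-2538)*(-7)/96 + 85 = -141*21/16 + 85 = -2961/16 + 85 = -1601/16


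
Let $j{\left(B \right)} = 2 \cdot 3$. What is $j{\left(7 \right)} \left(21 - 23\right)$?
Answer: $-12$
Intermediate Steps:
$j{\left(B \right)} = 6$
$j{\left(7 \right)} \left(21 - 23\right) = 6 \left(21 - 23\right) = 6 \left(-2\right) = -12$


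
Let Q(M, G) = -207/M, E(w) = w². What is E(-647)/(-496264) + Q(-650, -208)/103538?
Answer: -7043039347663/8349604580200 ≈ -0.84352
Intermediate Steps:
E(-647)/(-496264) + Q(-650, -208)/103538 = (-647)²/(-496264) - 207/(-650)/103538 = 418609*(-1/496264) - 207*(-1/650)*(1/103538) = -418609/496264 + (207/650)*(1/103538) = -418609/496264 + 207/67299700 = -7043039347663/8349604580200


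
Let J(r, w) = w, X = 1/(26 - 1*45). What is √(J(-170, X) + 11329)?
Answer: 5*√163590/19 ≈ 106.44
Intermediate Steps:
X = -1/19 (X = 1/(26 - 45) = 1/(-19) = -1/19 ≈ -0.052632)
√(J(-170, X) + 11329) = √(-1/19 + 11329) = √(215250/19) = 5*√163590/19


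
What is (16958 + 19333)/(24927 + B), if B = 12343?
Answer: 36291/37270 ≈ 0.97373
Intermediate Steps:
(16958 + 19333)/(24927 + B) = (16958 + 19333)/(24927 + 12343) = 36291/37270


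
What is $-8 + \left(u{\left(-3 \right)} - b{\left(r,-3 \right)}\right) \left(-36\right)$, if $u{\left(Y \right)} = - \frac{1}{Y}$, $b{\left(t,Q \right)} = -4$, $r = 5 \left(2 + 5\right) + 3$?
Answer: $-164$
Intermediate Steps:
$r = 38$ ($r = 5 \cdot 7 + 3 = 35 + 3 = 38$)
$-8 + \left(u{\left(-3 \right)} - b{\left(r,-3 \right)}\right) \left(-36\right) = -8 + \left(- \frac{1}{-3} - -4\right) \left(-36\right) = -8 + \left(\left(-1\right) \left(- \frac{1}{3}\right) + 4\right) \left(-36\right) = -8 + \left(\frac{1}{3} + 4\right) \left(-36\right) = -8 + \frac{13}{3} \left(-36\right) = -8 - 156 = -164$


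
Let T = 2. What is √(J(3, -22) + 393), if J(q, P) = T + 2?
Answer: √397 ≈ 19.925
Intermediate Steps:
J(q, P) = 4 (J(q, P) = 2 + 2 = 4)
√(J(3, -22) + 393) = √(4 + 393) = √397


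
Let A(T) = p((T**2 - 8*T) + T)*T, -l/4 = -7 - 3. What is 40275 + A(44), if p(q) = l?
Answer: 42035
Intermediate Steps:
l = 40 (l = -4*(-7 - 3) = -4*(-10) = 40)
p(q) = 40
A(T) = 40*T
40275 + A(44) = 40275 + 40*44 = 40275 + 1760 = 42035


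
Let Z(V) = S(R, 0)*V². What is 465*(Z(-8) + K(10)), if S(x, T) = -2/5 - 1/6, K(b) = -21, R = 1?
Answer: -26629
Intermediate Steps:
S(x, T) = -17/30 (S(x, T) = -2*⅕ - 1*⅙ = -⅖ - ⅙ = -17/30)
Z(V) = -17*V²/30
465*(Z(-8) + K(10)) = 465*(-17/30*(-8)² - 21) = 465*(-17/30*64 - 21) = 465*(-544/15 - 21) = 465*(-859/15) = -26629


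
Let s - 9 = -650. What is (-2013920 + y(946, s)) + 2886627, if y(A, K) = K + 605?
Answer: 872671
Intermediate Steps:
s = -641 (s = 9 - 650 = -641)
y(A, K) = 605 + K
(-2013920 + y(946, s)) + 2886627 = (-2013920 + (605 - 641)) + 2886627 = (-2013920 - 36) + 2886627 = -2013956 + 2886627 = 872671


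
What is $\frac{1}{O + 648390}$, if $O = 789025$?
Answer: $\frac{1}{1437415} \approx 6.9569 \cdot 10^{-7}$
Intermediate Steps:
$\frac{1}{O + 648390} = \frac{1}{789025 + 648390} = \frac{1}{1437415}$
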